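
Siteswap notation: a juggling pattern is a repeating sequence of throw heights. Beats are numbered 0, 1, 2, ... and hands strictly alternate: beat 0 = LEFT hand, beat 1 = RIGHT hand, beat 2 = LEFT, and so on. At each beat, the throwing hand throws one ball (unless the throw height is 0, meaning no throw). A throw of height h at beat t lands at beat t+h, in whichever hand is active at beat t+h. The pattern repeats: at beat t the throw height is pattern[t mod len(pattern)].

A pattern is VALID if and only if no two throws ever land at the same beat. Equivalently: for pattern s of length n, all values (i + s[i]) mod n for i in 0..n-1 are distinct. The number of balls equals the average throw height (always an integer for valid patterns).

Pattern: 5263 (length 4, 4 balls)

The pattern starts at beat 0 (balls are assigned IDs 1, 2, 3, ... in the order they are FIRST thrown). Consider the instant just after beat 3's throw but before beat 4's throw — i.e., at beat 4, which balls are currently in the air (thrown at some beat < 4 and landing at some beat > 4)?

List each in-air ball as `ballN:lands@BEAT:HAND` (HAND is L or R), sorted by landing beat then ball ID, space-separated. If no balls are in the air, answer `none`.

Beat 0 (L): throw ball1 h=5 -> lands@5:R; in-air after throw: [b1@5:R]
Beat 1 (R): throw ball2 h=2 -> lands@3:R; in-air after throw: [b2@3:R b1@5:R]
Beat 2 (L): throw ball3 h=6 -> lands@8:L; in-air after throw: [b2@3:R b1@5:R b3@8:L]
Beat 3 (R): throw ball2 h=3 -> lands@6:L; in-air after throw: [b1@5:R b2@6:L b3@8:L]
Beat 4 (L): throw ball4 h=5 -> lands@9:R; in-air after throw: [b1@5:R b2@6:L b3@8:L b4@9:R]

Answer: ball1:lands@5:R ball2:lands@6:L ball3:lands@8:L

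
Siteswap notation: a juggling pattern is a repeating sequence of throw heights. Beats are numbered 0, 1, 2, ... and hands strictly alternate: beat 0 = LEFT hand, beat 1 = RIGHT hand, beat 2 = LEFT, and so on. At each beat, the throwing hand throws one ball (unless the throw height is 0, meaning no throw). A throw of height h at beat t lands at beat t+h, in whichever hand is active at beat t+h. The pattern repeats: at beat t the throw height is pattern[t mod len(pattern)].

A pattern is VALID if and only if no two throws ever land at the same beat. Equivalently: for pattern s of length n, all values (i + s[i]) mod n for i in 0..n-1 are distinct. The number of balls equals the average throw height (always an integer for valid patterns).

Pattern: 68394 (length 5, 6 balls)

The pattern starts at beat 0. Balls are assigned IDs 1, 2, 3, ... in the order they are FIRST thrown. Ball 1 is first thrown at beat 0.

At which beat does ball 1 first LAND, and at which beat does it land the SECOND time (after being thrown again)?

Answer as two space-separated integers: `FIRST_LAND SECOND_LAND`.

Answer: 6 14

Derivation:
Beat 0 (L): throw ball1 h=6 -> lands@6:L; in-air after throw: [b1@6:L]
Beat 1 (R): throw ball2 h=8 -> lands@9:R; in-air after throw: [b1@6:L b2@9:R]
Beat 2 (L): throw ball3 h=3 -> lands@5:R; in-air after throw: [b3@5:R b1@6:L b2@9:R]
Beat 3 (R): throw ball4 h=9 -> lands@12:L; in-air after throw: [b3@5:R b1@6:L b2@9:R b4@12:L]
Beat 4 (L): throw ball5 h=4 -> lands@8:L; in-air after throw: [b3@5:R b1@6:L b5@8:L b2@9:R b4@12:L]
Beat 5 (R): throw ball3 h=6 -> lands@11:R; in-air after throw: [b1@6:L b5@8:L b2@9:R b3@11:R b4@12:L]
Beat 6 (L): throw ball1 h=8 -> lands@14:L; in-air after throw: [b5@8:L b2@9:R b3@11:R b4@12:L b1@14:L]
Beat 7 (R): throw ball6 h=3 -> lands@10:L; in-air after throw: [b5@8:L b2@9:R b6@10:L b3@11:R b4@12:L b1@14:L]
Beat 8 (L): throw ball5 h=9 -> lands@17:R; in-air after throw: [b2@9:R b6@10:L b3@11:R b4@12:L b1@14:L b5@17:R]
Beat 9 (R): throw ball2 h=4 -> lands@13:R; in-air after throw: [b6@10:L b3@11:R b4@12:L b2@13:R b1@14:L b5@17:R]
Beat 10 (L): throw ball6 h=6 -> lands@16:L; in-air after throw: [b3@11:R b4@12:L b2@13:R b1@14:L b6@16:L b5@17:R]
Beat 11 (R): throw ball3 h=8 -> lands@19:R; in-air after throw: [b4@12:L b2@13:R b1@14:L b6@16:L b5@17:R b3@19:R]
Beat 12 (L): throw ball4 h=3 -> lands@15:R; in-air after throw: [b2@13:R b1@14:L b4@15:R b6@16:L b5@17:R b3@19:R]
Beat 13 (R): throw ball2 h=9 -> lands@22:L; in-air after throw: [b1@14:L b4@15:R b6@16:L b5@17:R b3@19:R b2@22:L]
Beat 14 (L): throw ball1 h=4 -> lands@18:L; in-air after throw: [b4@15:R b6@16:L b5@17:R b1@18:L b3@19:R b2@22:L]
Ball 1: thrown@0 h=6 -> first land @6; rethrown@6 h=8 -> second land @14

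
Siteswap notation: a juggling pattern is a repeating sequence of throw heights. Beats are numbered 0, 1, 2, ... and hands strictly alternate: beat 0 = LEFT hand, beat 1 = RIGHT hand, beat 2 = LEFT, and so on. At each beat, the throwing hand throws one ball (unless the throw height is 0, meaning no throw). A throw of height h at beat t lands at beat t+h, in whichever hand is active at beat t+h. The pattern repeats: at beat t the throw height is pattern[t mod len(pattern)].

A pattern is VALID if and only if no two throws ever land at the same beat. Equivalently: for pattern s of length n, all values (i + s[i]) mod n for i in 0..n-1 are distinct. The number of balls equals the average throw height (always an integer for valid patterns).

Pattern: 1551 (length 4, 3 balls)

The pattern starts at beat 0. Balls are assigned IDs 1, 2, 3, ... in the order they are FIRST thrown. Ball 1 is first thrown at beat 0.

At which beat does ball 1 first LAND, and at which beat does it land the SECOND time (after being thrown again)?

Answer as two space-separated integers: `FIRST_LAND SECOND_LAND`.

Beat 0 (L): throw ball1 h=1 -> lands@1:R; in-air after throw: [b1@1:R]
Beat 1 (R): throw ball1 h=5 -> lands@6:L; in-air after throw: [b1@6:L]
Beat 2 (L): throw ball2 h=5 -> lands@7:R; in-air after throw: [b1@6:L b2@7:R]
Beat 3 (R): throw ball3 h=1 -> lands@4:L; in-air after throw: [b3@4:L b1@6:L b2@7:R]
Beat 4 (L): throw ball3 h=1 -> lands@5:R; in-air after throw: [b3@5:R b1@6:L b2@7:R]
Beat 5 (R): throw ball3 h=5 -> lands@10:L; in-air after throw: [b1@6:L b2@7:R b3@10:L]
Beat 6 (L): throw ball1 h=5 -> lands@11:R; in-air after throw: [b2@7:R b3@10:L b1@11:R]
Ball 1: thrown@0 h=1 -> first land @1; rethrown@1 h=5 -> second land @6

Answer: 1 6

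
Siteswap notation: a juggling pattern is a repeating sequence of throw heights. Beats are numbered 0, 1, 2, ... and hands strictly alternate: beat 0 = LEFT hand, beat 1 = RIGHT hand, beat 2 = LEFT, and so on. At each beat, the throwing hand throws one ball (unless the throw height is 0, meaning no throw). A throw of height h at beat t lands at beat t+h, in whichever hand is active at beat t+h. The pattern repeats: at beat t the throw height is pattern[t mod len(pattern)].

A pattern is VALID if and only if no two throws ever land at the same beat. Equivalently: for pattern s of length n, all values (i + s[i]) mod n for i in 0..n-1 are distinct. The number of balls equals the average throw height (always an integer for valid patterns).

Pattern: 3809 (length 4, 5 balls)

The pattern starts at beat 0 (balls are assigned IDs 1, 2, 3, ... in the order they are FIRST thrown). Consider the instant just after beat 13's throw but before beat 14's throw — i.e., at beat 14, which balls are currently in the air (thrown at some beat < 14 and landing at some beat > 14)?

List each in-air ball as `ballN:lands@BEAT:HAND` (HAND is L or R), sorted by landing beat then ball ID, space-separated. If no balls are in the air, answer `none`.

Answer: ball1:lands@15:R ball3:lands@16:L ball2:lands@17:R ball5:lands@20:L ball4:lands@21:R

Derivation:
Beat 0 (L): throw ball1 h=3 -> lands@3:R; in-air after throw: [b1@3:R]
Beat 1 (R): throw ball2 h=8 -> lands@9:R; in-air after throw: [b1@3:R b2@9:R]
Beat 3 (R): throw ball1 h=9 -> lands@12:L; in-air after throw: [b2@9:R b1@12:L]
Beat 4 (L): throw ball3 h=3 -> lands@7:R; in-air after throw: [b3@7:R b2@9:R b1@12:L]
Beat 5 (R): throw ball4 h=8 -> lands@13:R; in-air after throw: [b3@7:R b2@9:R b1@12:L b4@13:R]
Beat 7 (R): throw ball3 h=9 -> lands@16:L; in-air after throw: [b2@9:R b1@12:L b4@13:R b3@16:L]
Beat 8 (L): throw ball5 h=3 -> lands@11:R; in-air after throw: [b2@9:R b5@11:R b1@12:L b4@13:R b3@16:L]
Beat 9 (R): throw ball2 h=8 -> lands@17:R; in-air after throw: [b5@11:R b1@12:L b4@13:R b3@16:L b2@17:R]
Beat 11 (R): throw ball5 h=9 -> lands@20:L; in-air after throw: [b1@12:L b4@13:R b3@16:L b2@17:R b5@20:L]
Beat 12 (L): throw ball1 h=3 -> lands@15:R; in-air after throw: [b4@13:R b1@15:R b3@16:L b2@17:R b5@20:L]
Beat 13 (R): throw ball4 h=8 -> lands@21:R; in-air after throw: [b1@15:R b3@16:L b2@17:R b5@20:L b4@21:R]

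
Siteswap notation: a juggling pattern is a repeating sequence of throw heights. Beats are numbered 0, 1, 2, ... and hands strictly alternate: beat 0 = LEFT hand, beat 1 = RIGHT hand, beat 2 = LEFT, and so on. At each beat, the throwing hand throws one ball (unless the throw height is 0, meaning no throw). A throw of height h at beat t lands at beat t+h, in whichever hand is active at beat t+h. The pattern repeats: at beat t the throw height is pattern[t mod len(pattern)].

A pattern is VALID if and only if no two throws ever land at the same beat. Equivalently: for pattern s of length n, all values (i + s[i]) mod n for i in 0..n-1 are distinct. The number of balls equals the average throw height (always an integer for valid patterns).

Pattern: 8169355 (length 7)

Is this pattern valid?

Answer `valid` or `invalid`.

Answer: invalid

Derivation:
i=0: (i + s[i]) mod n = (0 + 8) mod 7 = 1
i=1: (i + s[i]) mod n = (1 + 1) mod 7 = 2
i=2: (i + s[i]) mod n = (2 + 6) mod 7 = 1
i=3: (i + s[i]) mod n = (3 + 9) mod 7 = 5
i=4: (i + s[i]) mod n = (4 + 3) mod 7 = 0
i=5: (i + s[i]) mod n = (5 + 5) mod 7 = 3
i=6: (i + s[i]) mod n = (6 + 5) mod 7 = 4
Residues: [1, 2, 1, 5, 0, 3, 4], distinct: False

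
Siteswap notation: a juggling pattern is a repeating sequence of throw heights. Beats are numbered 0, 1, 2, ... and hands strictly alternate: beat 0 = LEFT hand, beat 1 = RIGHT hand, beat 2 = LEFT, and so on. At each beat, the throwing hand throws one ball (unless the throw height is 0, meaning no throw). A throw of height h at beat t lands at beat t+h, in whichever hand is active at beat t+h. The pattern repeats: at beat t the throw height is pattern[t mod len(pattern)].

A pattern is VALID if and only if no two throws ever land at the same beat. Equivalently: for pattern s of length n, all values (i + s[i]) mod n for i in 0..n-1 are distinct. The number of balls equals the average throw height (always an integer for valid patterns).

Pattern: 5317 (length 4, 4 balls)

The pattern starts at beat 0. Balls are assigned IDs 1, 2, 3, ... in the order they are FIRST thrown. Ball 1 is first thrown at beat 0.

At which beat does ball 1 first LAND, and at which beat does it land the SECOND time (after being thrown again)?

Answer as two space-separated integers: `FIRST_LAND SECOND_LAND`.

Beat 0 (L): throw ball1 h=5 -> lands@5:R; in-air after throw: [b1@5:R]
Beat 1 (R): throw ball2 h=3 -> lands@4:L; in-air after throw: [b2@4:L b1@5:R]
Beat 2 (L): throw ball3 h=1 -> lands@3:R; in-air after throw: [b3@3:R b2@4:L b1@5:R]
Beat 3 (R): throw ball3 h=7 -> lands@10:L; in-air after throw: [b2@4:L b1@5:R b3@10:L]
Beat 4 (L): throw ball2 h=5 -> lands@9:R; in-air after throw: [b1@5:R b2@9:R b3@10:L]
Beat 5 (R): throw ball1 h=3 -> lands@8:L; in-air after throw: [b1@8:L b2@9:R b3@10:L]
Beat 6 (L): throw ball4 h=1 -> lands@7:R; in-air after throw: [b4@7:R b1@8:L b2@9:R b3@10:L]
Beat 7 (R): throw ball4 h=7 -> lands@14:L; in-air after throw: [b1@8:L b2@9:R b3@10:L b4@14:L]
Beat 8 (L): throw ball1 h=5 -> lands@13:R; in-air after throw: [b2@9:R b3@10:L b1@13:R b4@14:L]
Ball 1: thrown@0 h=5 -> first land @5; rethrown@5 h=3 -> second land @8

Answer: 5 8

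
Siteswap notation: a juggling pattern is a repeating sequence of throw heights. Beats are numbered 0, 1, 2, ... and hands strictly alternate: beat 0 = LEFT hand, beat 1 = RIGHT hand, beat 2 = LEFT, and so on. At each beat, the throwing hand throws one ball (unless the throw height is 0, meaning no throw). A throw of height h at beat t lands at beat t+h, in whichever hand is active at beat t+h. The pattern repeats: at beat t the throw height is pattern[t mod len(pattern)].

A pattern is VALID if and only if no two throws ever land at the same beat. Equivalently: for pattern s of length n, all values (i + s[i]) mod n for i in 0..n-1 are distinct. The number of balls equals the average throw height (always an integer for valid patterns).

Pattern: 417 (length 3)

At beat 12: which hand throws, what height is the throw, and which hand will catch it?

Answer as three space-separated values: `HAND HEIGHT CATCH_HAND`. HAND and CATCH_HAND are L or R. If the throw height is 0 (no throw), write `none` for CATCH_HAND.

Beat 12: 12 mod 2 = 0, so hand = L
Throw height = pattern[12 mod 3] = pattern[0] = 4
Lands at beat 12+4=16, 16 mod 2 = 0, so catch hand = L

Answer: L 4 L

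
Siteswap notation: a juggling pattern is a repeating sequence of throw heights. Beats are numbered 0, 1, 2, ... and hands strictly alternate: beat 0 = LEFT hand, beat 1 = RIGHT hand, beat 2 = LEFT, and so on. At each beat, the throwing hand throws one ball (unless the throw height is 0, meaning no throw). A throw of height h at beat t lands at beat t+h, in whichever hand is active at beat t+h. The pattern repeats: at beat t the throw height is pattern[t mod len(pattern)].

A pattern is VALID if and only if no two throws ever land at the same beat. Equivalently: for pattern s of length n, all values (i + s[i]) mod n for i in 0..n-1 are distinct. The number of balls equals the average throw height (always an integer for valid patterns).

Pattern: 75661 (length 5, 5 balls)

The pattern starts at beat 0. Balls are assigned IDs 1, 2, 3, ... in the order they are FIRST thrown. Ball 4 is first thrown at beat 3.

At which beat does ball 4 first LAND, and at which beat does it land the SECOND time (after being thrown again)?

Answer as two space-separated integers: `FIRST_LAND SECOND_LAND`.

Answer: 9 10

Derivation:
Beat 0 (L): throw ball1 h=7 -> lands@7:R; in-air after throw: [b1@7:R]
Beat 1 (R): throw ball2 h=5 -> lands@6:L; in-air after throw: [b2@6:L b1@7:R]
Beat 2 (L): throw ball3 h=6 -> lands@8:L; in-air after throw: [b2@6:L b1@7:R b3@8:L]
Beat 3 (R): throw ball4 h=6 -> lands@9:R; in-air after throw: [b2@6:L b1@7:R b3@8:L b4@9:R]
Beat 4 (L): throw ball5 h=1 -> lands@5:R; in-air after throw: [b5@5:R b2@6:L b1@7:R b3@8:L b4@9:R]
Beat 5 (R): throw ball5 h=7 -> lands@12:L; in-air after throw: [b2@6:L b1@7:R b3@8:L b4@9:R b5@12:L]
Beat 6 (L): throw ball2 h=5 -> lands@11:R; in-air after throw: [b1@7:R b3@8:L b4@9:R b2@11:R b5@12:L]
Beat 7 (R): throw ball1 h=6 -> lands@13:R; in-air after throw: [b3@8:L b4@9:R b2@11:R b5@12:L b1@13:R]
Beat 8 (L): throw ball3 h=6 -> lands@14:L; in-air after throw: [b4@9:R b2@11:R b5@12:L b1@13:R b3@14:L]
Beat 9 (R): throw ball4 h=1 -> lands@10:L; in-air after throw: [b4@10:L b2@11:R b5@12:L b1@13:R b3@14:L]
Beat 10 (L): throw ball4 h=7 -> lands@17:R; in-air after throw: [b2@11:R b5@12:L b1@13:R b3@14:L b4@17:R]
Ball 4: thrown@3 h=6 -> first land @9; rethrown@9 h=1 -> second land @10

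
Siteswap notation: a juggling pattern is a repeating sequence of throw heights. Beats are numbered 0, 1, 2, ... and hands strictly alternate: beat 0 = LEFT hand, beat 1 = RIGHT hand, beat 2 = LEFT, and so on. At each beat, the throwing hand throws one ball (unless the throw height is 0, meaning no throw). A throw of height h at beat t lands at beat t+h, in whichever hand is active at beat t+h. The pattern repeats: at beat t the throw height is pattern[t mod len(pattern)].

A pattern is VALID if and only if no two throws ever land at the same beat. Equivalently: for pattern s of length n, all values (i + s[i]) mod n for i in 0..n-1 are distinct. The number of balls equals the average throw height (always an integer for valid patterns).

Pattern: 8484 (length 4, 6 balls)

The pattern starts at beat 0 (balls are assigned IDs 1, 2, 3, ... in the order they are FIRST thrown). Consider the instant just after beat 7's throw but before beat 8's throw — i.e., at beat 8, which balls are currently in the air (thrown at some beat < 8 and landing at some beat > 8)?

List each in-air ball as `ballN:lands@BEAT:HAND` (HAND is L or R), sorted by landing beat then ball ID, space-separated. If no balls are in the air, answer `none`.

Beat 0 (L): throw ball1 h=8 -> lands@8:L; in-air after throw: [b1@8:L]
Beat 1 (R): throw ball2 h=4 -> lands@5:R; in-air after throw: [b2@5:R b1@8:L]
Beat 2 (L): throw ball3 h=8 -> lands@10:L; in-air after throw: [b2@5:R b1@8:L b3@10:L]
Beat 3 (R): throw ball4 h=4 -> lands@7:R; in-air after throw: [b2@5:R b4@7:R b1@8:L b3@10:L]
Beat 4 (L): throw ball5 h=8 -> lands@12:L; in-air after throw: [b2@5:R b4@7:R b1@8:L b3@10:L b5@12:L]
Beat 5 (R): throw ball2 h=4 -> lands@9:R; in-air after throw: [b4@7:R b1@8:L b2@9:R b3@10:L b5@12:L]
Beat 6 (L): throw ball6 h=8 -> lands@14:L; in-air after throw: [b4@7:R b1@8:L b2@9:R b3@10:L b5@12:L b6@14:L]
Beat 7 (R): throw ball4 h=4 -> lands@11:R; in-air after throw: [b1@8:L b2@9:R b3@10:L b4@11:R b5@12:L b6@14:L]
Beat 8 (L): throw ball1 h=8 -> lands@16:L; in-air after throw: [b2@9:R b3@10:L b4@11:R b5@12:L b6@14:L b1@16:L]

Answer: ball2:lands@9:R ball3:lands@10:L ball4:lands@11:R ball5:lands@12:L ball6:lands@14:L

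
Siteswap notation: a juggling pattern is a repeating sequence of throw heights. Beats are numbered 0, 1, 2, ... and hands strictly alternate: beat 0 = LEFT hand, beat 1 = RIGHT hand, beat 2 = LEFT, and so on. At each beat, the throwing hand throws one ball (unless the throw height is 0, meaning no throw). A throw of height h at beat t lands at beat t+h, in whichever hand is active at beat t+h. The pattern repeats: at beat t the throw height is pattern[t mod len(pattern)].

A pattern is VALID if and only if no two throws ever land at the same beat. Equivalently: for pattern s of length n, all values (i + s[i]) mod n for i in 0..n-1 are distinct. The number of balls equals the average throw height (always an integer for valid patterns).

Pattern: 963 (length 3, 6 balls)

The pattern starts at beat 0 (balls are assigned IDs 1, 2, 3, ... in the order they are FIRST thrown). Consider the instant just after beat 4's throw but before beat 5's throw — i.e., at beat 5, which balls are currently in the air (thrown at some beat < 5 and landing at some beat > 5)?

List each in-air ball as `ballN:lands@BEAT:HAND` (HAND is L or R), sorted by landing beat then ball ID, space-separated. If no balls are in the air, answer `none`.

Answer: ball2:lands@7:R ball1:lands@9:R ball5:lands@10:L ball4:lands@12:L

Derivation:
Beat 0 (L): throw ball1 h=9 -> lands@9:R; in-air after throw: [b1@9:R]
Beat 1 (R): throw ball2 h=6 -> lands@7:R; in-air after throw: [b2@7:R b1@9:R]
Beat 2 (L): throw ball3 h=3 -> lands@5:R; in-air after throw: [b3@5:R b2@7:R b1@9:R]
Beat 3 (R): throw ball4 h=9 -> lands@12:L; in-air after throw: [b3@5:R b2@7:R b1@9:R b4@12:L]
Beat 4 (L): throw ball5 h=6 -> lands@10:L; in-air after throw: [b3@5:R b2@7:R b1@9:R b5@10:L b4@12:L]
Beat 5 (R): throw ball3 h=3 -> lands@8:L; in-air after throw: [b2@7:R b3@8:L b1@9:R b5@10:L b4@12:L]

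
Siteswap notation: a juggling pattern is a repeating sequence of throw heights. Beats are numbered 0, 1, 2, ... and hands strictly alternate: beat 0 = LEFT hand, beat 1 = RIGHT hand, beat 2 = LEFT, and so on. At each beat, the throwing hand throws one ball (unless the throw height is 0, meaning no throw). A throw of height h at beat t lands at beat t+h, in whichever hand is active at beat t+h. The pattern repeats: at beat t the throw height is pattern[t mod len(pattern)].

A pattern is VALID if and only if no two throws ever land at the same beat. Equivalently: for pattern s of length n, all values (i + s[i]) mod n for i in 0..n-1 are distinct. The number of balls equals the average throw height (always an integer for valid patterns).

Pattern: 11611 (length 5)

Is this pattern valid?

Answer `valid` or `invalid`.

Answer: valid

Derivation:
i=0: (i + s[i]) mod n = (0 + 1) mod 5 = 1
i=1: (i + s[i]) mod n = (1 + 1) mod 5 = 2
i=2: (i + s[i]) mod n = (2 + 6) mod 5 = 3
i=3: (i + s[i]) mod n = (3 + 1) mod 5 = 4
i=4: (i + s[i]) mod n = (4 + 1) mod 5 = 0
Residues: [1, 2, 3, 4, 0], distinct: True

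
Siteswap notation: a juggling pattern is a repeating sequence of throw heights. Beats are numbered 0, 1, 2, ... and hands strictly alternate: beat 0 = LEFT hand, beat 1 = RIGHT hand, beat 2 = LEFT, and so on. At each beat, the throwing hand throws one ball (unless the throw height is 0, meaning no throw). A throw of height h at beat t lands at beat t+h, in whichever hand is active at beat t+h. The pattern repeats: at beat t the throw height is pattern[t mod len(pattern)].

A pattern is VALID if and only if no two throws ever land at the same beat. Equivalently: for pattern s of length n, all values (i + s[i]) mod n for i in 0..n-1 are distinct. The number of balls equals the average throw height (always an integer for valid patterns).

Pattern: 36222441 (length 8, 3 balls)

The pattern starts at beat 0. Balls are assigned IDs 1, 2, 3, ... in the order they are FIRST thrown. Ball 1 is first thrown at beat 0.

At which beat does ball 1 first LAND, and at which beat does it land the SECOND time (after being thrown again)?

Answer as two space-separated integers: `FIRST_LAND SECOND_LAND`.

Answer: 3 5

Derivation:
Beat 0 (L): throw ball1 h=3 -> lands@3:R; in-air after throw: [b1@3:R]
Beat 1 (R): throw ball2 h=6 -> lands@7:R; in-air after throw: [b1@3:R b2@7:R]
Beat 2 (L): throw ball3 h=2 -> lands@4:L; in-air after throw: [b1@3:R b3@4:L b2@7:R]
Beat 3 (R): throw ball1 h=2 -> lands@5:R; in-air after throw: [b3@4:L b1@5:R b2@7:R]
Beat 4 (L): throw ball3 h=2 -> lands@6:L; in-air after throw: [b1@5:R b3@6:L b2@7:R]
Beat 5 (R): throw ball1 h=4 -> lands@9:R; in-air after throw: [b3@6:L b2@7:R b1@9:R]
Ball 1: thrown@0 h=3 -> first land @3; rethrown@3 h=2 -> second land @5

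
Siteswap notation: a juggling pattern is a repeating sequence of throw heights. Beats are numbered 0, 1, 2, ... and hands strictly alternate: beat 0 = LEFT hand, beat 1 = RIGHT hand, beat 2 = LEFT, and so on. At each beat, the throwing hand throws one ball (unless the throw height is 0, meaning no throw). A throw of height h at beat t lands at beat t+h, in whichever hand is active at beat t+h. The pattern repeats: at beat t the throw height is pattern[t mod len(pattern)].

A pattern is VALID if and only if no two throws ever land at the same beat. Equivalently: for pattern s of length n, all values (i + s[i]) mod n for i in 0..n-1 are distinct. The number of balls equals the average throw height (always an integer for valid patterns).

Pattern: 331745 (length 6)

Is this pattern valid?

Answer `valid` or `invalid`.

Answer: invalid

Derivation:
i=0: (i + s[i]) mod n = (0 + 3) mod 6 = 3
i=1: (i + s[i]) mod n = (1 + 3) mod 6 = 4
i=2: (i + s[i]) mod n = (2 + 1) mod 6 = 3
i=3: (i + s[i]) mod n = (3 + 7) mod 6 = 4
i=4: (i + s[i]) mod n = (4 + 4) mod 6 = 2
i=5: (i + s[i]) mod n = (5 + 5) mod 6 = 4
Residues: [3, 4, 3, 4, 2, 4], distinct: False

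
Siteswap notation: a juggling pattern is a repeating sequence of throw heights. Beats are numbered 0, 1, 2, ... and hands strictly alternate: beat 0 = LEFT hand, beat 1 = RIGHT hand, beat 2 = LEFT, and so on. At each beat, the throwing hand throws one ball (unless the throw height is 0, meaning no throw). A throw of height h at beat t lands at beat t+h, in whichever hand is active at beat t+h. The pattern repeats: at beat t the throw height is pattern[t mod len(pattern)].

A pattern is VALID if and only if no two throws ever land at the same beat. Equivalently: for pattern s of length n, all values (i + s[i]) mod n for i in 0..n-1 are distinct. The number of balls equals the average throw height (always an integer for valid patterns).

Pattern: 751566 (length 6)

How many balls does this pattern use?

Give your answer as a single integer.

Pattern = [7, 5, 1, 5, 6, 6], length n = 6
  position 0: throw height = 7, running sum = 7
  position 1: throw height = 5, running sum = 12
  position 2: throw height = 1, running sum = 13
  position 3: throw height = 5, running sum = 18
  position 4: throw height = 6, running sum = 24
  position 5: throw height = 6, running sum = 30
Total sum = 30; balls = sum / n = 30 / 6 = 5

Answer: 5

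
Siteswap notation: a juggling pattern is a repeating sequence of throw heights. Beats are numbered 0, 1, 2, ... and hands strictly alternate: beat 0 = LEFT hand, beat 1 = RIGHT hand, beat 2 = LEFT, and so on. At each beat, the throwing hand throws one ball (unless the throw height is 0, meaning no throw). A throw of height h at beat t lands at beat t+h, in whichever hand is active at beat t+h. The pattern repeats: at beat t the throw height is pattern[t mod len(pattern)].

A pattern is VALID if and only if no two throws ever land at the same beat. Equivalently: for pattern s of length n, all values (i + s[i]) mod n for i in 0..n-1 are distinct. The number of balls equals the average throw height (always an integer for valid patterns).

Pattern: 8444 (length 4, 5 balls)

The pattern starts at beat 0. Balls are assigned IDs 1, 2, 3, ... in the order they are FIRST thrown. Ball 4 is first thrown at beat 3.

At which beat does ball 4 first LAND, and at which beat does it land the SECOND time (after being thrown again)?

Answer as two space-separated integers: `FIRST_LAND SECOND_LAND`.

Answer: 7 11

Derivation:
Beat 0 (L): throw ball1 h=8 -> lands@8:L; in-air after throw: [b1@8:L]
Beat 1 (R): throw ball2 h=4 -> lands@5:R; in-air after throw: [b2@5:R b1@8:L]
Beat 2 (L): throw ball3 h=4 -> lands@6:L; in-air after throw: [b2@5:R b3@6:L b1@8:L]
Beat 3 (R): throw ball4 h=4 -> lands@7:R; in-air after throw: [b2@5:R b3@6:L b4@7:R b1@8:L]
Beat 4 (L): throw ball5 h=8 -> lands@12:L; in-air after throw: [b2@5:R b3@6:L b4@7:R b1@8:L b5@12:L]
Beat 5 (R): throw ball2 h=4 -> lands@9:R; in-air after throw: [b3@6:L b4@7:R b1@8:L b2@9:R b5@12:L]
Beat 6 (L): throw ball3 h=4 -> lands@10:L; in-air after throw: [b4@7:R b1@8:L b2@9:R b3@10:L b5@12:L]
Beat 7 (R): throw ball4 h=4 -> lands@11:R; in-air after throw: [b1@8:L b2@9:R b3@10:L b4@11:R b5@12:L]
Beat 8 (L): throw ball1 h=8 -> lands@16:L; in-air after throw: [b2@9:R b3@10:L b4@11:R b5@12:L b1@16:L]
Beat 9 (R): throw ball2 h=4 -> lands@13:R; in-air after throw: [b3@10:L b4@11:R b5@12:L b2@13:R b1@16:L]
Beat 10 (L): throw ball3 h=4 -> lands@14:L; in-air after throw: [b4@11:R b5@12:L b2@13:R b3@14:L b1@16:L]
Beat 11 (R): throw ball4 h=4 -> lands@15:R; in-air after throw: [b5@12:L b2@13:R b3@14:L b4@15:R b1@16:L]
Ball 4: thrown@3 h=4 -> first land @7; rethrown@7 h=4 -> second land @11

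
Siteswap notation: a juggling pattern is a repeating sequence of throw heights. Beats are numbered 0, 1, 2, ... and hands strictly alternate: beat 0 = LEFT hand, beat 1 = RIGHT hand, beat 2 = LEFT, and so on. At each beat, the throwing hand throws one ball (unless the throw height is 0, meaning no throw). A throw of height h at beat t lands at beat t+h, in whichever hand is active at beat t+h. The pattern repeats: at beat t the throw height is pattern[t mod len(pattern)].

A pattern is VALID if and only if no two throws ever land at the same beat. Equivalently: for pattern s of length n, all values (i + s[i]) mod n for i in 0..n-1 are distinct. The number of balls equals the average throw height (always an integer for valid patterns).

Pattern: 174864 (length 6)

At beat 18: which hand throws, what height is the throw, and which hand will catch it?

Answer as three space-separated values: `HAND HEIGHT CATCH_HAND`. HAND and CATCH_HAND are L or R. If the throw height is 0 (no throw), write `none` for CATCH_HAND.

Answer: L 1 R

Derivation:
Beat 18: 18 mod 2 = 0, so hand = L
Throw height = pattern[18 mod 6] = pattern[0] = 1
Lands at beat 18+1=19, 19 mod 2 = 1, so catch hand = R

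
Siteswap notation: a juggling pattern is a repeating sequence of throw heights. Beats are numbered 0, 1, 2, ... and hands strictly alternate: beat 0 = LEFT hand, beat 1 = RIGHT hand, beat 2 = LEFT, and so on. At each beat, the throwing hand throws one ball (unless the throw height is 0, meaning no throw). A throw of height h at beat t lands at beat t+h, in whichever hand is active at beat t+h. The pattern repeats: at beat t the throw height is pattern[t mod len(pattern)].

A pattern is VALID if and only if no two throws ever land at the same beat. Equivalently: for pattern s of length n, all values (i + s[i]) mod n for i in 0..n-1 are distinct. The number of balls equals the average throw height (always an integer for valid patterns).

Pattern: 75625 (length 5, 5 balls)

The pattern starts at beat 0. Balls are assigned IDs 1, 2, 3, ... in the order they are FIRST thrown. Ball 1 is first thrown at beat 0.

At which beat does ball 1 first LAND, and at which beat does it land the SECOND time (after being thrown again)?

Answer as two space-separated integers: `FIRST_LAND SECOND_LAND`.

Beat 0 (L): throw ball1 h=7 -> lands@7:R; in-air after throw: [b1@7:R]
Beat 1 (R): throw ball2 h=5 -> lands@6:L; in-air after throw: [b2@6:L b1@7:R]
Beat 2 (L): throw ball3 h=6 -> lands@8:L; in-air after throw: [b2@6:L b1@7:R b3@8:L]
Beat 3 (R): throw ball4 h=2 -> lands@5:R; in-air after throw: [b4@5:R b2@6:L b1@7:R b3@8:L]
Beat 4 (L): throw ball5 h=5 -> lands@9:R; in-air after throw: [b4@5:R b2@6:L b1@7:R b3@8:L b5@9:R]
Beat 5 (R): throw ball4 h=7 -> lands@12:L; in-air after throw: [b2@6:L b1@7:R b3@8:L b5@9:R b4@12:L]
Beat 6 (L): throw ball2 h=5 -> lands@11:R; in-air after throw: [b1@7:R b3@8:L b5@9:R b2@11:R b4@12:L]
Beat 7 (R): throw ball1 h=6 -> lands@13:R; in-air after throw: [b3@8:L b5@9:R b2@11:R b4@12:L b1@13:R]
Beat 8 (L): throw ball3 h=2 -> lands@10:L; in-air after throw: [b5@9:R b3@10:L b2@11:R b4@12:L b1@13:R]
Beat 9 (R): throw ball5 h=5 -> lands@14:L; in-air after throw: [b3@10:L b2@11:R b4@12:L b1@13:R b5@14:L]
Beat 10 (L): throw ball3 h=7 -> lands@17:R; in-air after throw: [b2@11:R b4@12:L b1@13:R b5@14:L b3@17:R]
Beat 11 (R): throw ball2 h=5 -> lands@16:L; in-air after throw: [b4@12:L b1@13:R b5@14:L b2@16:L b3@17:R]
Beat 12 (L): throw ball4 h=6 -> lands@18:L; in-air after throw: [b1@13:R b5@14:L b2@16:L b3@17:R b4@18:L]
Ball 1: thrown@0 h=7 -> first land @7; rethrown@7 h=6 -> second land @13

Answer: 7 13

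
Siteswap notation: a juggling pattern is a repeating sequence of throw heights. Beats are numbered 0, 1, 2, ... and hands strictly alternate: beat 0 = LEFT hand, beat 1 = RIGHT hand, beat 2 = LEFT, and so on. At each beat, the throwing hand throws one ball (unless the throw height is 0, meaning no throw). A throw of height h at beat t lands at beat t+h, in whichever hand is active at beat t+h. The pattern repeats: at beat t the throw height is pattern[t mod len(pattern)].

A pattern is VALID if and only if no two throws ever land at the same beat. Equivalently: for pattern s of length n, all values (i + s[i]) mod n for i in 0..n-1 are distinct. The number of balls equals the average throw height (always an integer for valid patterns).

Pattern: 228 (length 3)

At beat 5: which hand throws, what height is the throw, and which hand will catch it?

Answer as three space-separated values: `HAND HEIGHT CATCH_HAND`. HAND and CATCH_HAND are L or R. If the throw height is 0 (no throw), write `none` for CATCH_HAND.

Beat 5: 5 mod 2 = 1, so hand = R
Throw height = pattern[5 mod 3] = pattern[2] = 8
Lands at beat 5+8=13, 13 mod 2 = 1, so catch hand = R

Answer: R 8 R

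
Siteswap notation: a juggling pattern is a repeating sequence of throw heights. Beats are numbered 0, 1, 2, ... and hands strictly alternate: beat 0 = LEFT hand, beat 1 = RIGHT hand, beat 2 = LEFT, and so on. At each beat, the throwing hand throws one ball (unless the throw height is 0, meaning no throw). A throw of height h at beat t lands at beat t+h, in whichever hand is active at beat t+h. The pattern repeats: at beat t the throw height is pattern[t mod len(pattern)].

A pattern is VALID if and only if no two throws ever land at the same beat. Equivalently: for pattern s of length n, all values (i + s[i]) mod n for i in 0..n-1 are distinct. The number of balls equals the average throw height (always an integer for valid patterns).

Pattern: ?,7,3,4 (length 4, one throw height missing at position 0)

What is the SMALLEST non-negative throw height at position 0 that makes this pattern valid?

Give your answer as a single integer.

Answer: 2

Derivation:
i=0: s[i]=? (unknown)
i=1: (1 + 7) mod 4 = 0
i=2: (2 + 3) mod 4 = 1
i=3: (3 + 4) mod 4 = 3
Known residues: [0, 1, 3]; need a permutation of 0..3, so missing residue r = 2
Need (0 + s) mod 4 = 2; smallest s = (2 - 0) mod 4 = 2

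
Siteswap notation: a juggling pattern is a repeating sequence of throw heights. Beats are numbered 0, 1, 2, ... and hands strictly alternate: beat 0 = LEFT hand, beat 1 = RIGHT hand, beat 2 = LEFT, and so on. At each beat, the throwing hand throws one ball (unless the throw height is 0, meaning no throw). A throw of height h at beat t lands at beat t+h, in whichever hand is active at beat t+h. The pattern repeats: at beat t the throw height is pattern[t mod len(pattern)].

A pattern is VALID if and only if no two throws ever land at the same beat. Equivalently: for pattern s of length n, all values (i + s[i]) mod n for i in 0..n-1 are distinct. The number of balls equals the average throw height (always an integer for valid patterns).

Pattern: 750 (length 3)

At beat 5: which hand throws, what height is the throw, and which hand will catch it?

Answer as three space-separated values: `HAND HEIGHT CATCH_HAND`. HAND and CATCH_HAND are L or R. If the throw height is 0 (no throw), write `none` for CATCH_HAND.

Answer: R 0 none

Derivation:
Beat 5: 5 mod 2 = 1, so hand = R
Throw height = pattern[5 mod 3] = pattern[2] = 0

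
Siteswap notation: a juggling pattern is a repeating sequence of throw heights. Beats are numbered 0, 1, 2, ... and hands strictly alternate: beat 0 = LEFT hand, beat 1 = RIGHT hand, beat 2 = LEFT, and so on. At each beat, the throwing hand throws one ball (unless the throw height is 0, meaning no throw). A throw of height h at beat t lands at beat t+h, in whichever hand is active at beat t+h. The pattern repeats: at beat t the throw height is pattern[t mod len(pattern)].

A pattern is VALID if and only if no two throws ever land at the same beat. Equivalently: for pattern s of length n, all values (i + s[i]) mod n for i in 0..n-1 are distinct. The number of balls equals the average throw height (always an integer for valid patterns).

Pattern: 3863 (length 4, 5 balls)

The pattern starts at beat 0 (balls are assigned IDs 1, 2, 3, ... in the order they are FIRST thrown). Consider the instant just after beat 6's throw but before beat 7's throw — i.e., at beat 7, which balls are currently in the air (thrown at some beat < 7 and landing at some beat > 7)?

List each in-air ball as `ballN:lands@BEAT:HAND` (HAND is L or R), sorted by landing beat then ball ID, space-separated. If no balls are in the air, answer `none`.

Beat 0 (L): throw ball1 h=3 -> lands@3:R; in-air after throw: [b1@3:R]
Beat 1 (R): throw ball2 h=8 -> lands@9:R; in-air after throw: [b1@3:R b2@9:R]
Beat 2 (L): throw ball3 h=6 -> lands@8:L; in-air after throw: [b1@3:R b3@8:L b2@9:R]
Beat 3 (R): throw ball1 h=3 -> lands@6:L; in-air after throw: [b1@6:L b3@8:L b2@9:R]
Beat 4 (L): throw ball4 h=3 -> lands@7:R; in-air after throw: [b1@6:L b4@7:R b3@8:L b2@9:R]
Beat 5 (R): throw ball5 h=8 -> lands@13:R; in-air after throw: [b1@6:L b4@7:R b3@8:L b2@9:R b5@13:R]
Beat 6 (L): throw ball1 h=6 -> lands@12:L; in-air after throw: [b4@7:R b3@8:L b2@9:R b1@12:L b5@13:R]
Beat 7 (R): throw ball4 h=3 -> lands@10:L; in-air after throw: [b3@8:L b2@9:R b4@10:L b1@12:L b5@13:R]

Answer: ball3:lands@8:L ball2:lands@9:R ball1:lands@12:L ball5:lands@13:R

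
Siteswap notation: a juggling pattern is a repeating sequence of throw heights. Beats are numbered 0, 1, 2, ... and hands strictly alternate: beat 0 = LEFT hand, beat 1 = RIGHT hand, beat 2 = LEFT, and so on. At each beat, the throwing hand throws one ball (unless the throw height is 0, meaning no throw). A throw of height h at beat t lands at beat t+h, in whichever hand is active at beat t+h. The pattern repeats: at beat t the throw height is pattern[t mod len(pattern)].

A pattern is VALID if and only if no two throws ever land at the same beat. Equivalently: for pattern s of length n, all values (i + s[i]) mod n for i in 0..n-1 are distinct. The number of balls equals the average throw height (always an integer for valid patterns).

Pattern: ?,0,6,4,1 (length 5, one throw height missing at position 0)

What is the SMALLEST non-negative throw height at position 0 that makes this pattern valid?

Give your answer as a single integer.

Answer: 4

Derivation:
i=0: s[i]=? (unknown)
i=1: (1 + 0) mod 5 = 1
i=2: (2 + 6) mod 5 = 3
i=3: (3 + 4) mod 5 = 2
i=4: (4 + 1) mod 5 = 0
Known residues: [0, 1, 2, 3]; need a permutation of 0..4, so missing residue r = 4
Need (0 + s) mod 5 = 4; smallest s = (4 - 0) mod 5 = 4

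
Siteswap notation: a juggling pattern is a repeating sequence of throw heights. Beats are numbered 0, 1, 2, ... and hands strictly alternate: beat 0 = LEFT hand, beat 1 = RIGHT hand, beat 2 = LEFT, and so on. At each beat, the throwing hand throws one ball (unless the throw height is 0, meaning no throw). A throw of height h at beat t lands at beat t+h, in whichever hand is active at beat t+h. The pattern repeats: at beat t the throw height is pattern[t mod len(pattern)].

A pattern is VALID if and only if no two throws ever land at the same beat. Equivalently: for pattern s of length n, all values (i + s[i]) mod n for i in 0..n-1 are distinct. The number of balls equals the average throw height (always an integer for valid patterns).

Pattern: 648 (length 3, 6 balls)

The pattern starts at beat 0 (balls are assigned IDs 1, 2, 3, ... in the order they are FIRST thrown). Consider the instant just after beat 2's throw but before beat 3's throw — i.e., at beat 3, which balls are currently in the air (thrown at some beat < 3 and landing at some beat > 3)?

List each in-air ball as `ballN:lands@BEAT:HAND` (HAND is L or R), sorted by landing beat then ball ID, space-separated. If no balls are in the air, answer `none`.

Beat 0 (L): throw ball1 h=6 -> lands@6:L; in-air after throw: [b1@6:L]
Beat 1 (R): throw ball2 h=4 -> lands@5:R; in-air after throw: [b2@5:R b1@6:L]
Beat 2 (L): throw ball3 h=8 -> lands@10:L; in-air after throw: [b2@5:R b1@6:L b3@10:L]
Beat 3 (R): throw ball4 h=6 -> lands@9:R; in-air after throw: [b2@5:R b1@6:L b4@9:R b3@10:L]

Answer: ball2:lands@5:R ball1:lands@6:L ball3:lands@10:L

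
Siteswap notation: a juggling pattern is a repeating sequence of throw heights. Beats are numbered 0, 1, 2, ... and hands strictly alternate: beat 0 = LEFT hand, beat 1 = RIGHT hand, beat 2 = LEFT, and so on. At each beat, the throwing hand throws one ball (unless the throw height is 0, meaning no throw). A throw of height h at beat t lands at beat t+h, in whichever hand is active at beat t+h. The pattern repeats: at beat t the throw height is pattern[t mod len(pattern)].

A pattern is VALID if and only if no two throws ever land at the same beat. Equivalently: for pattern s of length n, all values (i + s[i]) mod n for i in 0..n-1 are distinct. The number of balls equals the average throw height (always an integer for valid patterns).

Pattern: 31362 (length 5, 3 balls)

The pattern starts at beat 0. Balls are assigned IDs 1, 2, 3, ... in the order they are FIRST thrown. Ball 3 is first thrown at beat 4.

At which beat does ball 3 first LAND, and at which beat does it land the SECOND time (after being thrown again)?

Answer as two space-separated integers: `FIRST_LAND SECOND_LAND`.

Answer: 6 7

Derivation:
Beat 0 (L): throw ball1 h=3 -> lands@3:R; in-air after throw: [b1@3:R]
Beat 1 (R): throw ball2 h=1 -> lands@2:L; in-air after throw: [b2@2:L b1@3:R]
Beat 2 (L): throw ball2 h=3 -> lands@5:R; in-air after throw: [b1@3:R b2@5:R]
Beat 3 (R): throw ball1 h=6 -> lands@9:R; in-air after throw: [b2@5:R b1@9:R]
Beat 4 (L): throw ball3 h=2 -> lands@6:L; in-air after throw: [b2@5:R b3@6:L b1@9:R]
Beat 5 (R): throw ball2 h=3 -> lands@8:L; in-air after throw: [b3@6:L b2@8:L b1@9:R]
Beat 6 (L): throw ball3 h=1 -> lands@7:R; in-air after throw: [b3@7:R b2@8:L b1@9:R]
Beat 7 (R): throw ball3 h=3 -> lands@10:L; in-air after throw: [b2@8:L b1@9:R b3@10:L]
Ball 3: thrown@4 h=2 -> first land @6; rethrown@6 h=1 -> second land @7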